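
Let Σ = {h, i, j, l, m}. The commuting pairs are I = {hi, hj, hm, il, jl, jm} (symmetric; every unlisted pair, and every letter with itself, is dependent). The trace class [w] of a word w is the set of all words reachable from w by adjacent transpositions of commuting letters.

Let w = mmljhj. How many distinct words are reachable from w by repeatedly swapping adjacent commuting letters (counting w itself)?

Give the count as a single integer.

piece 0:m — minimal
piece 1:m rests on {0:m}
piece 2:l rests on {1:m}
piece 3:j — minimal
piece 4:h rests on {2:l}
piece 5:j rests on {3:j}
minimal pieces: {0:m, 3:j}
ways to finish when only these pieces remain (= sum over removing one remaining piece with nothing left below it):
  1 left: {4}→1  {5}→1
  2 left: {2,4}→1  {3,5}→1  {4,5}→2
  3 left: {1,2,4}→1  {2,4,5}→3  {3,4,5}→3
  4 left: {0,1,2,4}→1  {1,2,4,5}→4  {2,3,4,5}→6
  placing 0:m first → 10 extensions
  placing 3:j first → 5 extensions
total linear extensions = 15

15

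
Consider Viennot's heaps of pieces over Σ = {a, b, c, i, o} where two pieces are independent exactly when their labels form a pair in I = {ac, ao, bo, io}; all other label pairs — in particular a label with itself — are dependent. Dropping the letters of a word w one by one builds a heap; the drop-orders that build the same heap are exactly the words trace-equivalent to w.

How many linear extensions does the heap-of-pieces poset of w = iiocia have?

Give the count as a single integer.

3

0(i) covers ∅
1(i) covers 0:i
2(o) covers ∅
3(c) covers 1:i, 2:o
4(i) covers 3:c
5(a) covers 4:i
floor of heap: 0:i, 2:o
completions by unplaced set U, small U first (add the entries for U minus each lowest piece of U):
  |U|=1: {5}:1
  |U|=2: {4,5}:1
  |U|=3: {3,4,5}:1
  |U|=4: {1,3,4,5}:1  {2,3,4,5}:1
  start at 0(i): 2
  start at 2(o): 1
sum over floor = 3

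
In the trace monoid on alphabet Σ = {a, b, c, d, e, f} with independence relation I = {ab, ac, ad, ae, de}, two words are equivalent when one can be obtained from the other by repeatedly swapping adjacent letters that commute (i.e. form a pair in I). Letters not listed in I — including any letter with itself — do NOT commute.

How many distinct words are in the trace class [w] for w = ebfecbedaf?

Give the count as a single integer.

12

0(e) covers ∅
1(b) covers 0:e
2(f) covers 1:b
3(e) covers 2:f
4(c) covers 3:e
5(b) covers 4:c
6(e) covers 5:b
7(d) covers 5:b
8(a) covers 2:f
9(f) covers 6:e, 7:d, 8:a
floor of heap: 0:e
completions by unplaced set U, small U first (add the entries for U minus each lowest piece of U):
  |U|=1: {9}:1
  |U|=2: {6,9}:1  {7,9}:1  {8,9}:1
  |U|=3: {6,7,9}:2  {6,8,9}:2  {7,8,9}:2
  |U|=4: {5,6,7,9}:2  {6,7,8,9}:6
  |U|=5: {4,5,6,7,9}:2  {5,6,7,8,9}:8
  |U|=6: {3,4,5,6,7,9}:2  {4,5,6,7,8,9}:10
  |U|=7: {3,4,5,6,7,8,9}:12
  |U|=8: {2,3,4,5,6,7,8,9}:12
  start at 0(e): 12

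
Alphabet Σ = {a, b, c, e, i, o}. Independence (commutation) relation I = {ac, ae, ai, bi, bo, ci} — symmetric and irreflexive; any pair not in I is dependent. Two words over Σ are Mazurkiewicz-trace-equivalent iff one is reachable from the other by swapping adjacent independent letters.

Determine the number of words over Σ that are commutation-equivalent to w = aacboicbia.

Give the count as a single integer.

#0=a has no predecessor
#1=a depends on [0:a]
#2=c has no predecessor
#3=b depends on [1:a, 2:c]
#4=o depends on [1:a, 2:c]
#5=i depends on [4:o]
#6=c depends on [3:b, 4:o]
#7=b depends on [6:c]
#8=i depends on [5:i]
#9=a depends on [7:b]
sources: [0:a, 2:c]
N(rest) = Σ N(rest − s) over sources s of rest; N(one piece) = 1:
  size 1 → [8]=1  [9]=1
  size 2 → [5,8]=1  [7,9]=1  [8,9]=2
  size 3 → [5,8,9]=3  [6,7,9]=1  [7,8,9]=3
  size 4 → [3,6,7,9]=1  [5,7,8,9]=6  [6,7,8,9]=4
  size 5 → [3,6,7,8,9]=5  [5,6,7,8,9]=10
  size 6 → [3,5,6,7,8,9]=15  [4,5,6,7,8,9]=10
  size 7 → [3,4,5,6,7,8,9]=25
  size 8 → [1,3,4,5,6,7,8,9]=25  [2,3,4,5,6,7,8,9]=25
  first=0(a) contributes 50
  first=2(c) contributes 25
|[w]| = 75

75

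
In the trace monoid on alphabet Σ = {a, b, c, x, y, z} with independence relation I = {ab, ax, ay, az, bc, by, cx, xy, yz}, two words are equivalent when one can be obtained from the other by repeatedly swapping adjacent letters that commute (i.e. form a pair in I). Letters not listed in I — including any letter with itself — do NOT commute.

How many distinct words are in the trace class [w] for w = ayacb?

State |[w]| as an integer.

piece 0:a — minimal
piece 1:y — minimal
piece 2:a rests on {0:a}
piece 3:c rests on {1:y, 2:a}
piece 4:b — minimal
minimal pieces: {0:a, 1:y, 4:b}
ways to finish when only these pieces remain (= sum over removing one remaining piece with nothing left below it):
  1 left: {3}→1  {4}→1
  2 left: {1,3}→1  {2,3}→1  {3,4}→2
  3 left: {0,2,3}→1  {1,2,3}→2  {1,3,4}→3  {2,3,4}→3
  placing 0:a first → 8 extensions
  placing 1:y first → 4 extensions
  placing 4:b first → 3 extensions
total linear extensions = 15

15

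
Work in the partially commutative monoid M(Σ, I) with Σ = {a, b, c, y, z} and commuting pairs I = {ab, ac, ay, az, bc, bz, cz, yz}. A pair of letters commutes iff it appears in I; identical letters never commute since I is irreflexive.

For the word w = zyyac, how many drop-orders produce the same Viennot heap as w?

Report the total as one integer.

20

0(z) covers ∅
1(y) covers ∅
2(y) covers 1:y
3(a) covers ∅
4(c) covers 2:y
floor of heap: 0:z, 1:y, 3:a
completions by unplaced set U, small U first (add the entries for U minus each lowest piece of U):
  |U|=1: {0}:1  {3}:1  {4}:1
  |U|=2: {0,3}:2  {0,4}:2  {2,4}:1  {3,4}:2
  |U|=3: {0,2,4}:3  {0,3,4}:6  {1,2,4}:1  {2,3,4}:3
  start at 0(z): 4
  start at 1(y): 12
  start at 3(a): 4
sum over floor = 20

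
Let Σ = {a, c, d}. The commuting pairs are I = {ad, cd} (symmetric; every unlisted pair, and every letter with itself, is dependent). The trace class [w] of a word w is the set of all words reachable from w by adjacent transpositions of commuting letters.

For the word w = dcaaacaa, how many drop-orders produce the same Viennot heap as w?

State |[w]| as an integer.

drop 0:d onto floor
drop 1:c onto floor
drop 2:a onto {1:c}
drop 3:a onto {2:a}
drop 4:a onto {3:a}
drop 5:c onto {4:a}
drop 6:a onto {5:c}
drop 7:a onto {6:a}
ground layer = {0:d, 1:c}
drop-orders for the pieces not yet dropped (sum over which currently-grounded one goes next):
  1 to go: {0} 1  {7} 1
  2 to go: {0,7} 2  {6,7} 1
  3 to go: {0,6,7} 3  {5,6,7} 1
  4 to go: {0,5,6,7} 4  {4,5,6,7} 1
  5 to go: {0,4,5,6,7} 5  {3,4,5,6,7} 1
  6 to go: {0,3,4,5,6,7} 6  {2,3,4,5,6,7} 1
  if 0:d drops first: 1 orders
  if 1:c drops first: 7 orders
heap linearizations: 8

8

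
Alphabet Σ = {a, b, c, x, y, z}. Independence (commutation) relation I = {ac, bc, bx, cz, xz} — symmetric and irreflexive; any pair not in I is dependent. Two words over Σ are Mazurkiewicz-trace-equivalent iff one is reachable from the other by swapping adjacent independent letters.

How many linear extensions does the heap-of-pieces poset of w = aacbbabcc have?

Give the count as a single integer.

84

0(a) covers ∅
1(a) covers 0:a
2(c) covers ∅
3(b) covers 1:a
4(b) covers 3:b
5(a) covers 4:b
6(b) covers 5:a
7(c) covers 2:c
8(c) covers 7:c
floor of heap: 0:a, 2:c
completions by unplaced set U, small U first (add the entries for U minus each lowest piece of U):
  |U|=1: {6}:1  {8}:1
  |U|=2: {5,6}:1  {6,8}:2  {7,8}:1
  |U|=3: {2,7,8}:1  {4,5,6}:1  {5,6,8}:3  {6,7,8}:3
  |U|=4: {2,6,7,8}:4  {3,4,5,6}:1  {4,5,6,8}:4  {5,6,7,8}:6
  |U|=5: {1,3,4,5,6}:1  {2,5,6,7,8}:10  {3,4,5,6,8}:5  {4,5,6,7,8}:10
  |U|=6: {0,1,3,4,5,6}:1  {1,3,4,5,6,8}:6  {2,4,5,6,7,8}:20  {3,4,5,6,7,8}:15
  |U|=7: {0,1,3,4,5,6,8}:7  {1,3,4,5,6,7,8}:21  {2,3,4,5,6,7,8}:35
  start at 0(a): 56
  start at 2(c): 28
sum over floor = 84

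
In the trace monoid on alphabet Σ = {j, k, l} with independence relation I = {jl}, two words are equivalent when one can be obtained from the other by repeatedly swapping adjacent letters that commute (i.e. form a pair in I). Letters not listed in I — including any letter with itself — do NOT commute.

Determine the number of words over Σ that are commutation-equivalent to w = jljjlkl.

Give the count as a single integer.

10

#0=j has no predecessor
#1=l has no predecessor
#2=j depends on [0:j]
#3=j depends on [2:j]
#4=l depends on [1:l]
#5=k depends on [3:j, 4:l]
#6=l depends on [5:k]
sources: [0:j, 1:l]
N(rest) = Σ N(rest − s) over sources s of rest; N(one piece) = 1:
  size 1 → [6]=1
  size 2 → [5,6]=1
  size 3 → [3,5,6]=1  [4,5,6]=1
  size 4 → [1,4,5,6]=1  [2,3,5,6]=1  [3,4,5,6]=2
  size 5 → [0,2,3,5,6]=1  [1,3,4,5,6]=3  [2,3,4,5,6]=3
  first=0(j) contributes 6
  first=1(l) contributes 4
|[w]| = 10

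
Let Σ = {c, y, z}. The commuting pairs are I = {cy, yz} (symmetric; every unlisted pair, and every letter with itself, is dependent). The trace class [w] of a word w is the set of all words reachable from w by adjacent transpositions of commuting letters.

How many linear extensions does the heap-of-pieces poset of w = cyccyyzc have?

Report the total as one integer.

0(c) covers ∅
1(y) covers ∅
2(c) covers 0:c
3(c) covers 2:c
4(y) covers 1:y
5(y) covers 4:y
6(z) covers 3:c
7(c) covers 6:z
floor of heap: 0:c, 1:y
completions by unplaced set U, small U first (add the entries for U minus each lowest piece of U):
  |U|=1: {5}:1  {7}:1
  |U|=2: {4,5}:1  {5,7}:2  {6,7}:1
  |U|=3: {1,4,5}:1  {3,6,7}:1  {4,5,7}:3  {5,6,7}:3
  |U|=4: {1,4,5,7}:4  {2,3,6,7}:1  {3,5,6,7}:4  {4,5,6,7}:6
  |U|=5: {0,2,3,6,7}:1  {1,4,5,6,7}:10  {2,3,5,6,7}:5  {3,4,5,6,7}:10
  |U|=6: {0,2,3,5,6,7}:6  {1,3,4,5,6,7}:20  {2,3,4,5,6,7}:15
  start at 0(c): 35
  start at 1(y): 21
sum over floor = 56

56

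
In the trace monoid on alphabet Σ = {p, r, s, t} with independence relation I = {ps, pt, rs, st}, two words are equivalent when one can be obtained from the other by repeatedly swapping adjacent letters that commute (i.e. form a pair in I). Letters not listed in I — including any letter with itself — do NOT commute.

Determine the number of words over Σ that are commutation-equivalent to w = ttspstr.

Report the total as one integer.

drop 0:t onto floor
drop 1:t onto {0:t}
drop 2:s onto floor
drop 3:p onto floor
drop 4:s onto {2:s}
drop 5:t onto {1:t}
drop 6:r onto {3:p, 5:t}
ground layer = {0:t, 2:s, 3:p}
drop-orders for the pieces not yet dropped (sum over which currently-grounded one goes next):
  1 to go: {4} 1  {6} 1
  2 to go: {2,4} 1  {3,6} 1  {4,6} 2  {5,6} 1
  3 to go: {1,5,6} 1  {2,4,6} 3  {3,4,6} 3  {3,5,6} 2  {4,5,6} 3
  4 to go: {0,1,5,6} 1  {1,3,5,6} 3  {1,4,5,6} 4  {2,3,4,6} 6  {2,4,5,6} 6  {3,4,5,6} 8
  5 to go: {0,1,3,5,6} 4  {0,1,4,5,6} 5  {1,2,4,5,6} 10  {1,3,4,5,6} 15  {2,3,4,5,6} 20
  if 0:t drops first: 45 orders
  if 2:s drops first: 24 orders
  if 3:p drops first: 15 orders
heap linearizations: 84

84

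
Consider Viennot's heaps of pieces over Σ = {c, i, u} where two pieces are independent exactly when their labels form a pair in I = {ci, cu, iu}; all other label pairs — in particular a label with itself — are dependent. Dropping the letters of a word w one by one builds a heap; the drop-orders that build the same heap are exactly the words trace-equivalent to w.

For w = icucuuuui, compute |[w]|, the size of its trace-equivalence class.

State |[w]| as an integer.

#0=i has no predecessor
#1=c has no predecessor
#2=u has no predecessor
#3=c depends on [1:c]
#4=u depends on [2:u]
#5=u depends on [4:u]
#6=u depends on [5:u]
#7=u depends on [6:u]
#8=i depends on [0:i]
sources: [0:i, 1:c, 2:u]
N(rest) = Σ N(rest − s) over sources s of rest; N(one piece) = 1:
  size 1 → [3]=1  [7]=1  [8]=1
  size 2 → [0,8]=1  [1,3]=1  [3,7]=2  [3,8]=2  [6,7]=1  [7,8]=2
  size 3 → [0,3,8]=3  [0,7,8]=3  [1,3,7]=3  [1,3,8]=3  [3,6,7]=3  [3,7,8]=6  [5,6,7]=1  [6,7,8]=3
  size 4 → [0,1,3,8]=6  [0,3,7,8]=12  [0,6,7,8]=6  [1,3,6,7]=6  [1,3,7,8]=12  [3,5,6,7]=4  [3,6,7,8]=12  [4,5,6,7]=1  [5,6,7,8]=4
  size 5 → [0,1,3,7,8]=30  [0,3,6,7,8]=30  [0,5,6,7,8]=10  [1,3,5,6,7]=10  [1,3,6,7,8]=30  [2,4,5,6,7]=1  [3,4,5,6,7]=5  [3,5,6,7,8]=20  [4,5,6,7,8]=5
  size 6 → [0,1,3,6,7,8]=90  [0,3,5,6,7,8]=60  [0,4,5,6,7,8]=15  [1,3,4,5,6,7]=15  [1,3,5,6,7,8]=60  [2,3,4,5,6,7]=6  [2,4,5,6,7,8]=6  [3,4,5,6,7,8]=30
  size 7 → [0,1,3,5,6,7,8]=210  [0,2,4,5,6,7,8]=21  [0,3,4,5,6,7,8]=105  [1,2,3,4,5,6,7]=21  [1,3,4,5,6,7,8]=105  [2,3,4,5,6,7,8]=42
  first=0(i) contributes 168
  first=1(c) contributes 168
  first=2(u) contributes 420
|[w]| = 756

756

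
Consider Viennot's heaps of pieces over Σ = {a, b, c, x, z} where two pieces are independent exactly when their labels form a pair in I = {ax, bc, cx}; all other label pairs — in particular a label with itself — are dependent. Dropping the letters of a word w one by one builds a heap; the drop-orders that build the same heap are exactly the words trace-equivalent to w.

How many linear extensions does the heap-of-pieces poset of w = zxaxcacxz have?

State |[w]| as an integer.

0(z) covers ∅
1(x) covers 0:z
2(a) covers 0:z
3(x) covers 1:x
4(c) covers 2:a
5(a) covers 4:c
6(c) covers 5:a
7(x) covers 3:x
8(z) covers 6:c, 7:x
floor of heap: 0:z
completions by unplaced set U, small U first (add the entries for U minus each lowest piece of U):
  |U|=1: {8}:1
  |U|=2: {6,8}:1  {7,8}:1
  |U|=3: {3,7,8}:1  {5,6,8}:1  {6,7,8}:2
  |U|=4: {1,3,7,8}:1  {3,6,7,8}:3  {4,5,6,8}:1  {5,6,7,8}:3
  |U|=5: {1,3,6,7,8}:4  {2,4,5,6,8}:1  {3,5,6,7,8}:6  {4,5,6,7,8}:4
  |U|=6: {1,3,5,6,7,8}:10  {2,4,5,6,7,8}:5  {3,4,5,6,7,8}:10
  |U|=7: {1,3,4,5,6,7,8}:20  {2,3,4,5,6,7,8}:15
  start at 0(z): 35

35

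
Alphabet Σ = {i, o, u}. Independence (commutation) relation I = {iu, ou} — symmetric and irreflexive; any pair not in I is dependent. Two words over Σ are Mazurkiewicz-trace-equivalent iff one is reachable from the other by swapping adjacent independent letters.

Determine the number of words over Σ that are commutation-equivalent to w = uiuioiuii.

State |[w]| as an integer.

84

drop 0:u onto floor
drop 1:i onto floor
drop 2:u onto {0:u}
drop 3:i onto {1:i}
drop 4:o onto {3:i}
drop 5:i onto {4:o}
drop 6:u onto {2:u}
drop 7:i onto {5:i}
drop 8:i onto {7:i}
ground layer = {0:u, 1:i}
drop-orders for the pieces not yet dropped (sum over which currently-grounded one goes next):
  1 to go: {6} 1  {8} 1
  2 to go: {2,6} 1  {6,8} 2  {7,8} 1
  3 to go: {0,2,6} 1  {2,6,8} 3  {5,7,8} 1  {6,7,8} 3
  4 to go: {0,2,6,8} 4  {2,6,7,8} 6  {4,5,7,8} 1  {5,6,7,8} 4
  5 to go: {0,2,6,7,8} 10  {2,5,6,7,8} 10  {3,4,5,7,8} 1  {4,5,6,7,8} 5
  6 to go: {0,2,5,6,7,8} 20  {1,3,4,5,7,8} 1  {2,4,5,6,7,8} 15  {3,4,5,6,7,8} 6
  7 to go: {0,2,4,5,6,7,8} 35  {1,3,4,5,6,7,8} 7  {2,3,4,5,6,7,8} 21
  if 0:u drops first: 28 orders
  if 1:i drops first: 56 orders
heap linearizations: 84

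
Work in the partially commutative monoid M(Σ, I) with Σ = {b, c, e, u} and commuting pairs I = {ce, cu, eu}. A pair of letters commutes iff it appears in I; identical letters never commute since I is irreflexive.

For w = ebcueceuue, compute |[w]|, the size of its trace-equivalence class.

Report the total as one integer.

560

drop 0:e onto floor
drop 1:b onto {0:e}
drop 2:c onto {1:b}
drop 3:u onto {1:b}
drop 4:e onto {1:b}
drop 5:c onto {2:c}
drop 6:e onto {4:e}
drop 7:u onto {3:u}
drop 8:u onto {7:u}
drop 9:e onto {6:e}
ground layer = {0:e}
drop-orders for the pieces not yet dropped (sum over which currently-grounded one goes next):
  1 to go: {5} 1  {8} 1  {9} 1
  2 to go: {2,5} 1  {5,8} 2  {5,9} 2  {6,9} 1  {7,8} 1  {8,9} 2
  3 to go: {2,5,8} 3  {2,5,9} 3  {3,7,8} 1  {4,6,9} 1  {5,6,9} 3  {5,7,8} 3  {5,8,9} 6  {6,8,9} 3  {7,8,9} 3
  4 to go: {2,5,6,9} 6  {2,5,7,8} 6  {2,5,8,9} 12  {3,5,7,8} 4  {3,7,8,9} 4  {4,5,6,9} 4  {4,6,8,9} 4  {5,6,8,9} 12  {5,7,8,9} 12  {6,7,8,9} 6
  5 to go: {2,3,5,7,8} 10  {2,4,5,6,9} 10  {2,5,6,8,9} 30  {2,5,7,8,9} 30  {3,5,7,8,9} 20  {3,6,7,8,9} 10  {4,5,6,8,9} 20  {4,6,7,8,9} 10  {5,6,7,8,9} 30
  6 to go: {2,3,5,7,8,9} 60  {2,4,5,6,8,9} 60  {2,5,6,7,8,9} 90  {3,4,6,7,8,9} 20  {3,5,6,7,8,9} 60  {4,5,6,7,8,9} 60
  7 to go: {2,3,5,6,7,8,9} 210  {2,4,5,6,7,8,9} 210  {3,4,5,6,7,8,9} 140
  8 to go: {2,3,4,5,6,7,8,9} 560
  if 0:e drops first: 560 orders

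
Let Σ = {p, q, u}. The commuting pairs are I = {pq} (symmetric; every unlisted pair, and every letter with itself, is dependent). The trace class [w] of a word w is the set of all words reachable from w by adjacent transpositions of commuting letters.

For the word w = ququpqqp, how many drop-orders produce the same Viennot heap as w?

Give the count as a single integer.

drop 0:q onto floor
drop 1:u onto {0:q}
drop 2:q onto {1:u}
drop 3:u onto {2:q}
drop 4:p onto {3:u}
drop 5:q onto {3:u}
drop 6:q onto {5:q}
drop 7:p onto {4:p}
ground layer = {0:q}
drop-orders for the pieces not yet dropped (sum over which currently-grounded one goes next):
  1 to go: {6} 1  {7} 1
  2 to go: {4,7} 1  {5,6} 1  {6,7} 2
  3 to go: {4,6,7} 3  {5,6,7} 3
  4 to go: {4,5,6,7} 6
  5 to go: {3,4,5,6,7} 6
  6 to go: {2,3,4,5,6,7} 6
  if 0:q drops first: 6 orders

6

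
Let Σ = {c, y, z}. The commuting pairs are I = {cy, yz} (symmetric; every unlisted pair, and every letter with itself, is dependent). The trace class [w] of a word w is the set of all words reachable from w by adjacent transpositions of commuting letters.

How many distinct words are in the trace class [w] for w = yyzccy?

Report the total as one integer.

#0=y has no predecessor
#1=y depends on [0:y]
#2=z has no predecessor
#3=c depends on [2:z]
#4=c depends on [3:c]
#5=y depends on [1:y]
sources: [0:y, 2:z]
N(rest) = Σ N(rest − s) over sources s of rest; N(one piece) = 1:
  size 1 → [4]=1  [5]=1
  size 2 → [1,5]=1  [3,4]=1  [4,5]=2
  size 3 → [0,1,5]=1  [1,4,5]=3  [2,3,4]=1  [3,4,5]=3
  size 4 → [0,1,4,5]=4  [1,3,4,5]=6  [2,3,4,5]=4
  first=0(y) contributes 10
  first=2(z) contributes 10
|[w]| = 20

20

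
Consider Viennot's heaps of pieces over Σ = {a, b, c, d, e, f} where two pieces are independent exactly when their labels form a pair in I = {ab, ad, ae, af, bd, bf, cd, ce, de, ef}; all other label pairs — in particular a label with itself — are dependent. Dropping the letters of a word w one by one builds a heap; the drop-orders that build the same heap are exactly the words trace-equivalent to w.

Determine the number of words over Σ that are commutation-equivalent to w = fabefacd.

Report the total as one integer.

420

#0=f has no predecessor
#1=a has no predecessor
#2=b has no predecessor
#3=e depends on [2:b]
#4=f depends on [0:f]
#5=a depends on [1:a]
#6=c depends on [2:b, 4:f, 5:a]
#7=d depends on [4:f]
sources: [0:f, 1:a, 2:b]
N(rest) = Σ N(rest − s) over sources s of rest; N(one piece) = 1:
  size 1 → [3]=1  [6]=1  [7]=1
  size 2 → [3,6]=2  [3,7]=2  [5,6]=1  [6,7]=2
  size 3 → [1,5,6]=1  [2,3,6]=2  [3,5,6]=3  [3,6,7]=6  [4,6,7]=2  [5,6,7]=3
  size 4 → [0,4,6,7]=2  [1,3,5,6]=4  [1,5,6,7]=4  [2,3,5,6]=5  [2,3,6,7]=8  [3,4,6,7]=8  [3,5,6,7]=12  [4,5,6,7]=5
  size 5 → [0,3,4,6,7]=10  [0,4,5,6,7]=7  [1,2,3,5,6]=9  [1,3,5,6,7]=20  [1,4,5,6,7]=9  [2,3,4,6,7]=16  [2,3,5,6,7]=25  [3,4,5,6,7]=25
  size 6 → [0,1,4,5,6,7]=16  [0,2,3,4,6,7]=26  [0,3,4,5,6,7]=42  [1,2,3,5,6,7]=54  [1,3,4,5,6,7]=54  [2,3,4,5,6,7]=66
  first=0(f) contributes 174
  first=1(a) contributes 134
  first=2(b) contributes 112
|[w]| = 420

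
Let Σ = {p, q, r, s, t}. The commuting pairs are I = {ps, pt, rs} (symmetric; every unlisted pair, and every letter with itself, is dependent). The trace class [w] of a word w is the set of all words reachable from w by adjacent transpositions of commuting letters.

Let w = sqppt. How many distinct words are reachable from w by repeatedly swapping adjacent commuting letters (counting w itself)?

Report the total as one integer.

piece 0:s — minimal
piece 1:q rests on {0:s}
piece 2:p rests on {1:q}
piece 3:p rests on {2:p}
piece 4:t rests on {1:q}
minimal pieces: {0:s}
ways to finish when only these pieces remain (= sum over removing one remaining piece with nothing left below it):
  1 left: {3}→1  {4}→1
  2 left: {2,3}→1  {3,4}→2
  3 left: {2,3,4}→3
  placing 0:s first → 3 extensions

3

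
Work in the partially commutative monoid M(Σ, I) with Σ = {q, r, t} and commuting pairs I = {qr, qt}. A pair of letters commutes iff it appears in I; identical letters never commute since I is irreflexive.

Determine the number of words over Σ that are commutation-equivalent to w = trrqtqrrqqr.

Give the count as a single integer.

#0=t has no predecessor
#1=r depends on [0:t]
#2=r depends on [1:r]
#3=q has no predecessor
#4=t depends on [2:r]
#5=q depends on [3:q]
#6=r depends on [4:t]
#7=r depends on [6:r]
#8=q depends on [5:q]
#9=q depends on [8:q]
#10=r depends on [7:r]
sources: [0:t, 3:q]
N(rest) = Σ N(rest − s) over sources s of rest; N(one piece) = 1:
  size 1 → [9]=1  [10]=1
  size 2 → [7,10]=1  [8,9]=1  [9,10]=2
  size 3 → [5,8,9]=1  [6,7,10]=1  [7,9,10]=3  [8,9,10]=3
  size 4 → [3,5,8,9]=1  [4,6,7,10]=1  [5,8,9,10]=4  [6,7,9,10]=4  [7,8,9,10]=6
  size 5 → [2,4,6,7,10]=1  [3,5,8,9,10]=5  [4,6,7,9,10]=5  [5,7,8,9,10]=10  [6,7,8,9,10]=10
  size 6 → [1,2,4,6,7,10]=1  [2,4,6,7,9,10]=6  [3,5,7,8,9,10]=15  [4,6,7,8,9,10]=15  [5,6,7,8,9,10]=20
  size 7 → [0,1,2,4,6,7,10]=1  [1,2,4,6,7,9,10]=7  [2,4,6,7,8,9,10]=21  [3,5,6,7,8,9,10]=35  [4,5,6,7,8,9,10]=35
  size 8 → [0,1,2,4,6,7,9,10]=8  [1,2,4,6,7,8,9,10]=28  [2,4,5,6,7,8,9,10]=56  [3,4,5,6,7,8,9,10]=70
  size 9 → [0,1,2,4,6,7,8,9,10]=36  [1,2,4,5,6,7,8,9,10]=84  [2,3,4,5,6,7,8,9,10]=126
  first=0(t) contributes 210
  first=3(q) contributes 120
|[w]| = 330

330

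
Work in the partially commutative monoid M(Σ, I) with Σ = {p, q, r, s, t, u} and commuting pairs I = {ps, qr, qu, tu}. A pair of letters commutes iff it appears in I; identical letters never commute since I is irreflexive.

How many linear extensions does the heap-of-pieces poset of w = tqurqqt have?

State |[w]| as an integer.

#0=t has no predecessor
#1=q depends on [0:t]
#2=u has no predecessor
#3=r depends on [0:t, 2:u]
#4=q depends on [1:q]
#5=q depends on [4:q]
#6=t depends on [3:r, 5:q]
sources: [0:t, 2:u]
N(rest) = Σ N(rest − s) over sources s of rest; N(one piece) = 1:
  size 1 → [6]=1
  size 2 → [3,6]=1  [5,6]=1
  size 3 → [2,3,6]=1  [3,5,6]=2  [4,5,6]=1
  size 4 → [1,4,5,6]=1  [2,3,5,6]=3  [3,4,5,6]=3
  size 5 → [1,3,4,5,6]=4  [2,3,4,5,6]=6
  first=0(t) contributes 10
  first=2(u) contributes 4
|[w]| = 14

14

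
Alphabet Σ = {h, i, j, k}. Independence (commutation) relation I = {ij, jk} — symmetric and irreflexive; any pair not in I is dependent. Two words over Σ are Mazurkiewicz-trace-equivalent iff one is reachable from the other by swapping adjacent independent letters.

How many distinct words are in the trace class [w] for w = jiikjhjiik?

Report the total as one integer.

0(j) covers ∅
1(i) covers ∅
2(i) covers 1:i
3(k) covers 2:i
4(j) covers 0:j
5(h) covers 3:k, 4:j
6(j) covers 5:h
7(i) covers 5:h
8(i) covers 7:i
9(k) covers 8:i
floor of heap: 0:j, 1:i
completions by unplaced set U, small U first (add the entries for U minus each lowest piece of U):
  |U|=1: {6}:1  {9}:1
  |U|=2: {6,9}:2  {8,9}:1
  |U|=3: {6,8,9}:3  {7,8,9}:1
  |U|=4: {6,7,8,9}:4
  |U|=5: {5,6,7,8,9}:4
  |U|=6: {3,5,6,7,8,9}:4  {4,5,6,7,8,9}:4
  |U|=7: {0,4,5,6,7,8,9}:4  {2,3,5,6,7,8,9}:4  {3,4,5,6,7,8,9}:8
  |U|=8: {0,3,4,5,6,7,8,9}:12  {1,2,3,5,6,7,8,9}:4  {2,3,4,5,6,7,8,9}:12
  start at 0(j): 16
  start at 1(i): 24
sum over floor = 40

40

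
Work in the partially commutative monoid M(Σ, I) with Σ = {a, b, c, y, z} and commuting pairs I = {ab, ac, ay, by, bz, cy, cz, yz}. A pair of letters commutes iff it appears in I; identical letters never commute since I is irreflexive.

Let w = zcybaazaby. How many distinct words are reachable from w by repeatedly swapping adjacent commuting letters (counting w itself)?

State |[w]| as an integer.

2520

piece 0:z — minimal
piece 1:c — minimal
piece 2:y — minimal
piece 3:b rests on {1:c}
piece 4:a rests on {0:z}
piece 5:a rests on {4:a}
piece 6:z rests on {5:a}
piece 7:a rests on {6:z}
piece 8:b rests on {3:b}
piece 9:y rests on {2:y}
minimal pieces: {0:z, 1:c, 2:y}
ways to finish when only these pieces remain (= sum over removing one remaining piece with nothing left below it):
  1 left: {7}→1  {8}→1  {9}→1
  2 left: {2,9}→1  {3,8}→1  {6,7}→1  {7,8}→2  {7,9}→2  {8,9}→2
  3 left: {1,3,8}→1  {2,7,9}→3  {2,8,9}→3  {3,7,8}→3  {3,8,9}→3  {5,6,7}→1  {6,7,8}→3  {6,7,9}→3  {7,8,9}→6
  4 left: {1,3,7,8}→4  {1,3,8,9}→4  {2,3,8,9}→6  {2,6,7,9}→6  {2,7,8,9}→12  {3,6,7,8}→6  {3,7,8,9}→12  {4,5,6,7}→1  {5,6,7,8}→4  {5,6,7,9}→4  {6,7,8,9}→12
  5 left: {0,4,5,6,7}→1  {1,2,3,8,9}→10  {1,3,6,7,8}→10  {1,3,7,8,9}→20  {2,3,7,8,9}→30  {2,5,6,7,9}→10  {2,6,7,8,9}→30  {3,5,6,7,8}→10  {3,6,7,8,9}→30  {4,5,6,7,8}→5  {4,5,6,7,9}→5  {5,6,7,8,9}→20
  6 left: {0,4,5,6,7,8}→6  {0,4,5,6,7,9}→6  {1,2,3,7,8,9}→60  {1,3,5,6,7,8}→20  {1,3,6,7,8,9}→60  {2,3,6,7,8,9}→90  {2,4,5,6,7,9}→15  {2,5,6,7,8,9}→60  {3,4,5,6,7,8}→15  {3,5,6,7,8,9}→60  {4,5,6,7,8,9}→30
  7 left: {0,2,4,5,6,7,9}→21  {0,3,4,5,6,7,8}→21  {0,4,5,6,7,8,9}→42  {1,2,3,6,7,8,9}→210  {1,3,4,5,6,7,8}→35  {1,3,5,6,7,8,9}→140  {2,3,5,6,7,8,9}→210  {2,4,5,6,7,8,9}→105  {3,4,5,6,7,8,9}→105
  8 left: {0,1,3,4,5,6,7,8}→56  {0,2,4,5,6,7,8,9}→168  {0,3,4,5,6,7,8,9}→168  {1,2,3,5,6,7,8,9}→560  {1,3,4,5,6,7,8,9}→280  {2,3,4,5,6,7,8,9}→420
  placing 0:z first → 1260 extensions
  placing 1:c first → 756 extensions
  placing 2:y first → 504 extensions
total linear extensions = 2520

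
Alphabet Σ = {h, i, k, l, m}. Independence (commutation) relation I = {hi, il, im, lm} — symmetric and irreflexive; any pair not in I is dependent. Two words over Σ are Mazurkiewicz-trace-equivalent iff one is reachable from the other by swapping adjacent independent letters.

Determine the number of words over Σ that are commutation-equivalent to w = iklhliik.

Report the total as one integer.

10

drop 0:i onto floor
drop 1:k onto {0:i}
drop 2:l onto {1:k}
drop 3:h onto {2:l}
drop 4:l onto {3:h}
drop 5:i onto {1:k}
drop 6:i onto {5:i}
drop 7:k onto {4:l, 6:i}
ground layer = {0:i}
drop-orders for the pieces not yet dropped (sum over which currently-grounded one goes next):
  1 to go: {7} 1
  2 to go: {4,7} 1  {6,7} 1
  3 to go: {3,4,7} 1  {4,6,7} 2  {5,6,7} 1
  4 to go: {2,3,4,7} 1  {3,4,6,7} 3  {4,5,6,7} 3
  5 to go: {2,3,4,6,7} 4  {3,4,5,6,7} 6
  6 to go: {2,3,4,5,6,7} 10
  if 0:i drops first: 10 orders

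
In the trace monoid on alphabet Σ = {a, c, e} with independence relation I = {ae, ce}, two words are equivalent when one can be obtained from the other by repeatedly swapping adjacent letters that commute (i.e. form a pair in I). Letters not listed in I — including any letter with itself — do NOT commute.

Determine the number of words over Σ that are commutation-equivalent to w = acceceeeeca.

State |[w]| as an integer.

drop 0:a onto floor
drop 1:c onto {0:a}
drop 2:c onto {1:c}
drop 3:e onto floor
drop 4:c onto {2:c}
drop 5:e onto {3:e}
drop 6:e onto {5:e}
drop 7:e onto {6:e}
drop 8:e onto {7:e}
drop 9:c onto {4:c}
drop 10:a onto {9:c}
ground layer = {0:a, 3:e}
drop-orders for the pieces not yet dropped (sum over which currently-grounded one goes next):
  1 to go: {8} 1  {10} 1
  2 to go: {7,8} 1  {8,10} 2  {9,10} 1
  3 to go: {4,9,10} 1  {6,7,8} 1  {7,8,10} 3  {8,9,10} 3
  4 to go: {2,4,9,10} 1  {4,8,9,10} 4  {5,6,7,8} 1  {6,7,8,10} 4  {7,8,9,10} 6
  5 to go: {1,2,4,9,10} 1  {2,4,8,9,10} 5  {3,5,6,7,8} 1  {4,7,8,9,10} 10  {5,6,7,8,10} 5  {6,7,8,9,10} 10
  6 to go: {0,1,2,4,9,10} 1  {1,2,4,8,9,10} 6  {2,4,7,8,9,10} 15  {3,5,6,7,8,10} 6  {4,6,7,8,9,10} 20  {5,6,7,8,9,10} 15
  7 to go: {0,1,2,4,8,9,10} 7  {1,2,4,7,8,9,10} 21  {2,4,6,7,8,9,10} 35  {3,5,6,7,8,9,10} 21  {4,5,6,7,8,9,10} 35
  8 to go: {0,1,2,4,7,8,9,10} 28  {1,2,4,6,7,8,9,10} 56  {2,4,5,6,7,8,9,10} 70  {3,4,5,6,7,8,9,10} 56
  9 to go: {0,1,2,4,6,7,8,9,10} 84  {1,2,4,5,6,7,8,9,10} 126  {2,3,4,5,6,7,8,9,10} 126
  if 0:a drops first: 252 orders
  if 3:e drops first: 210 orders
heap linearizations: 462

462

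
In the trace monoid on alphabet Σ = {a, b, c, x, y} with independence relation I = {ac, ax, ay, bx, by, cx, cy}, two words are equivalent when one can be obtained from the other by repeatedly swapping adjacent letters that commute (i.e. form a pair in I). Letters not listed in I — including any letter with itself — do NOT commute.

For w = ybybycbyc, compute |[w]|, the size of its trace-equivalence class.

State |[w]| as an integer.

piece 0:y — minimal
piece 1:b — minimal
piece 2:y rests on {0:y}
piece 3:b rests on {1:b}
piece 4:y rests on {2:y}
piece 5:c rests on {3:b}
piece 6:b rests on {5:c}
piece 7:y rests on {4:y}
piece 8:c rests on {6:b}
minimal pieces: {0:y, 1:b}
ways to finish when only these pieces remain (= sum over removing one remaining piece with nothing left below it):
  1 left: {7}→1  {8}→1
  2 left: {4,7}→1  {6,8}→1  {7,8}→2
  3 left: {2,4,7}→1  {4,7,8}→3  {5,6,8}→1  {6,7,8}→3
  4 left: {0,2,4,7}→1  {2,4,7,8}→4  {3,5,6,8}→1  {4,6,7,8}→6  {5,6,7,8}→4
  5 left: {0,2,4,7,8}→5  {1,3,5,6,8}→1  {2,4,6,7,8}→10  {3,5,6,7,8}→5  {4,5,6,7,8}→10
  6 left: {0,2,4,6,7,8}→15  {1,3,5,6,7,8}→6  {2,4,5,6,7,8}→20  {3,4,5,6,7,8}→15
  7 left: {0,2,4,5,6,7,8}→35  {1,3,4,5,6,7,8}→21  {2,3,4,5,6,7,8}→35
  placing 0:y first → 56 extensions
  placing 1:b first → 70 extensions
total linear extensions = 126

126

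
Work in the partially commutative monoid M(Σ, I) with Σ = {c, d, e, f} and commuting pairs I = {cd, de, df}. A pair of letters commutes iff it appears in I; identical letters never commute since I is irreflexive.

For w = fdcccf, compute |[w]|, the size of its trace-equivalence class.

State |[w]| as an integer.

6

piece 0:f — minimal
piece 1:d — minimal
piece 2:c rests on {0:f}
piece 3:c rests on {2:c}
piece 4:c rests on {3:c}
piece 5:f rests on {4:c}
minimal pieces: {0:f, 1:d}
ways to finish when only these pieces remain (= sum over removing one remaining piece with nothing left below it):
  1 left: {1}→1  {5}→1
  2 left: {1,5}→2  {4,5}→1
  3 left: {1,4,5}→3  {3,4,5}→1
  4 left: {1,3,4,5}→4  {2,3,4,5}→1
  placing 0:f first → 5 extensions
  placing 1:d first → 1 extensions
total linear extensions = 6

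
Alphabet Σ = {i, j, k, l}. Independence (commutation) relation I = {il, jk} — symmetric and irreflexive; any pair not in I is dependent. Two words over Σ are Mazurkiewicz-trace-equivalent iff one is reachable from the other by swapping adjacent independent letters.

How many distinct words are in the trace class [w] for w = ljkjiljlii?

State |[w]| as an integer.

18

0(l) covers ∅
1(j) covers 0:l
2(k) covers 0:l
3(j) covers 1:j
4(i) covers 2:k, 3:j
5(l) covers 2:k, 3:j
6(j) covers 4:i, 5:l
7(l) covers 6:j
8(i) covers 6:j
9(i) covers 8:i
floor of heap: 0:l
completions by unplaced set U, small U first (add the entries for U minus each lowest piece of U):
  |U|=1: {7}:1  {9}:1
  |U|=2: {7,9}:2  {8,9}:1
  |U|=3: {7,8,9}:3
  |U|=4: {6,7,8,9}:3
  |U|=5: {4,6,7,8,9}:3  {5,6,7,8,9}:3
  |U|=6: {4,5,6,7,8,9}:6
  |U|=7: {2,4,5,6,7,8,9}:6  {3,4,5,6,7,8,9}:6
  |U|=8: {1,3,4,5,6,7,8,9}:6  {2,3,4,5,6,7,8,9}:12
  start at 0(l): 18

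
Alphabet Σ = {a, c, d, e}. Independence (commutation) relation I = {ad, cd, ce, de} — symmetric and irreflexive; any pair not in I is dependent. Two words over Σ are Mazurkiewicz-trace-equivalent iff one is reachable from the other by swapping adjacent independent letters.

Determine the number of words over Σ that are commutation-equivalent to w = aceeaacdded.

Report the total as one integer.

990

drop 0:a onto floor
drop 1:c onto {0:a}
drop 2:e onto {0:a}
drop 3:e onto {2:e}
drop 4:a onto {1:c, 3:e}
drop 5:a onto {4:a}
drop 6:c onto {5:a}
drop 7:d onto floor
drop 8:d onto {7:d}
drop 9:e onto {5:a}
drop 10:d onto {8:d}
ground layer = {0:a, 7:d}
drop-orders for the pieces not yet dropped (sum over which currently-grounded one goes next):
  1 to go: {6} 1  {9} 1  {10} 1
  2 to go: {6,9} 2  {6,10} 2  {8,10} 1  {9,10} 2
  3 to go: {5,6,9} 2  {6,8,10} 3  {6,9,10} 6  {7,8,10} 1  {8,9,10} 3
  4 to go: {4,5,6,9} 2  {5,6,9,10} 8  {6,7,8,10} 4  {6,8,9,10} 12  {7,8,9,10} 4
  5 to go: {1,4,5,6,9} 2  {3,4,5,6,9} 2  {4,5,6,9,10} 10  {5,6,8,9,10} 20  {6,7,8,9,10} 20
  6 to go: {1,3,4,5,6,9} 4  {1,4,5,6,9,10} 12  {2,3,4,5,6,9} 2  {3,4,5,6,9,10} 12  {4,5,6,8,9,10} 30  {5,6,7,8,9,10} 40
  7 to go: {1,2,3,4,5,6,9} 6  {1,3,4,5,6,9,10} 28  {1,4,5,6,8,9,10} 42  {2,3,4,5,6,9,10} 14  {3,4,5,6,8,9,10} 42  {4,5,6,7,8,9,10} 70
  8 to go: {0,1,2,3,4,5,6,9} 6  {1,2,3,4,5,6,9,10} 48  {1,3,4,5,6,8,9,10} 112  {1,4,5,6,7,8,9,10} 112  {2,3,4,5,6,8,9,10} 56  {3,4,5,6,7,8,9,10} 112
  9 to go: {0,1,2,3,4,5,6,9,10} 54  {1,2,3,4,5,6,8,9,10} 216  {1,3,4,5,6,7,8,9,10} 336  {2,3,4,5,6,7,8,9,10} 168
  if 0:a drops first: 720 orders
  if 7:d drops first: 270 orders
heap linearizations: 990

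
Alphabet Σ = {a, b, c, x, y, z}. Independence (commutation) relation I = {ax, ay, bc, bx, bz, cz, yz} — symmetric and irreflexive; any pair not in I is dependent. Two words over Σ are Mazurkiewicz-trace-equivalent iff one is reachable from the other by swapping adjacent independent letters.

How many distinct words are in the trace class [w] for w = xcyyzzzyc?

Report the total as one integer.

56

drop 0:x onto floor
drop 1:c onto {0:x}
drop 2:y onto {1:c}
drop 3:y onto {2:y}
drop 4:z onto {0:x}
drop 5:z onto {4:z}
drop 6:z onto {5:z}
drop 7:y onto {3:y}
drop 8:c onto {7:y}
ground layer = {0:x}
drop-orders for the pieces not yet dropped (sum over which currently-grounded one goes next):
  1 to go: {6} 1  {8} 1
  2 to go: {5,6} 1  {6,8} 2  {7,8} 1
  3 to go: {3,7,8} 1  {4,5,6} 1  {5,6,8} 3  {6,7,8} 3
  4 to go: {2,3,7,8} 1  {3,6,7,8} 4  {4,5,6,8} 4  {5,6,7,8} 6
  5 to go: {1,2,3,7,8} 1  {2,3,6,7,8} 5  {3,5,6,7,8} 10  {4,5,6,7,8} 10
  6 to go: {1,2,3,6,7,8} 6  {2,3,5,6,7,8} 15  {3,4,5,6,7,8} 20
  7 to go: {1,2,3,5,6,7,8} 21  {2,3,4,5,6,7,8} 35
  if 0:x drops first: 56 orders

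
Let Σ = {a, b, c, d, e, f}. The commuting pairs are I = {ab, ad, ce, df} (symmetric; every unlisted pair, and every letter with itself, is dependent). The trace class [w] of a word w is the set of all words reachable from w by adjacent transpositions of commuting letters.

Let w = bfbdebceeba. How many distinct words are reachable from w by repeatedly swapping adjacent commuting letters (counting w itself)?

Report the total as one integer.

#0=b has no predecessor
#1=f depends on [0:b]
#2=b depends on [1:f]
#3=d depends on [2:b]
#4=e depends on [3:d]
#5=b depends on [4:e]
#6=c depends on [5:b]
#7=e depends on [5:b]
#8=e depends on [7:e]
#9=b depends on [6:c, 8:e]
#10=a depends on [6:c, 8:e]
sources: [0:b]
N(rest) = Σ N(rest − s) over sources s of rest; N(one piece) = 1:
  size 1 → [9]=1  [10]=1
  size 2 → [9,10]=2
  size 3 → [6,9,10]=2  [8,9,10]=2
  size 4 → [6,8,9,10]=4  [7,8,9,10]=2
  size 5 → [6,7,8,9,10]=6
  size 6 → [5,6,7,8,9,10]=6
  size 7 → [4,5,6,7,8,9,10]=6
  size 8 → [3,4,5,6,7,8,9,10]=6
  size 9 → [2,3,4,5,6,7,8,9,10]=6
  first=0(b) contributes 6

6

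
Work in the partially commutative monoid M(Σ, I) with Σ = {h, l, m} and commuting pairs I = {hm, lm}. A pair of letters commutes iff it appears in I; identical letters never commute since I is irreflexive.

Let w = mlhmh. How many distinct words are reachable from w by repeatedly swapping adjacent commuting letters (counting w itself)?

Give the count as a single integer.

#0=m has no predecessor
#1=l has no predecessor
#2=h depends on [1:l]
#3=m depends on [0:m]
#4=h depends on [2:h]
sources: [0:m, 1:l]
N(rest) = Σ N(rest − s) over sources s of rest; N(one piece) = 1:
  size 1 → [3]=1  [4]=1
  size 2 → [0,3]=1  [2,4]=1  [3,4]=2
  size 3 → [0,3,4]=3  [1,2,4]=1  [2,3,4]=3
  first=0(m) contributes 4
  first=1(l) contributes 6
|[w]| = 10

10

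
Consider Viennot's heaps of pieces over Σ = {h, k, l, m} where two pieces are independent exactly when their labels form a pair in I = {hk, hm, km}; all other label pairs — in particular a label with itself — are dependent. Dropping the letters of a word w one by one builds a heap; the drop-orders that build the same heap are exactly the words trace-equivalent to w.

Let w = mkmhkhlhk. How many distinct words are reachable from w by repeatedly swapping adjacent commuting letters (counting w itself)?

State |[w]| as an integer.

180

#0=m has no predecessor
#1=k has no predecessor
#2=m depends on [0:m]
#3=h has no predecessor
#4=k depends on [1:k]
#5=h depends on [3:h]
#6=l depends on [2:m, 4:k, 5:h]
#7=h depends on [6:l]
#8=k depends on [6:l]
sources: [0:m, 1:k, 3:h]
N(rest) = Σ N(rest − s) over sources s of rest; N(one piece) = 1:
  size 1 → [7]=1  [8]=1
  size 2 → [7,8]=2
  size 3 → [6,7,8]=2
  size 4 → [2,6,7,8]=2  [4,6,7,8]=2  [5,6,7,8]=2
  size 5 → [0,2,6,7,8]=2  [1,4,6,7,8]=2  [2,4,6,7,8]=4  [2,5,6,7,8]=4  [3,5,6,7,8]=2  [4,5,6,7,8]=4
  size 6 → [0,2,4,6,7,8]=6  [0,2,5,6,7,8]=6  [1,2,4,6,7,8]=6  [1,4,5,6,7,8]=6  [2,3,5,6,7,8]=6  [2,4,5,6,7,8]=12  [3,4,5,6,7,8]=6
  size 7 → [0,1,2,4,6,7,8]=12  [0,2,3,5,6,7,8]=12  [0,2,4,5,6,7,8]=24  [1,2,4,5,6,7,8]=24  [1,3,4,5,6,7,8]=12  [2,3,4,5,6,7,8]=24
  first=0(m) contributes 60
  first=1(k) contributes 60
  first=3(h) contributes 60
|[w]| = 180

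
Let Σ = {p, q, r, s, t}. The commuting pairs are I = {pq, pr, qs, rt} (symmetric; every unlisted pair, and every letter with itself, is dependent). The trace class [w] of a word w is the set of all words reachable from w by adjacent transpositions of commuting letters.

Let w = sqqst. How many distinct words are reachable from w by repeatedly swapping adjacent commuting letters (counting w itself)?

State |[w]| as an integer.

piece 0:s — minimal
piece 1:q — minimal
piece 2:q rests on {1:q}
piece 3:s rests on {0:s}
piece 4:t rests on {2:q, 3:s}
minimal pieces: {0:s, 1:q}
ways to finish when only these pieces remain (= sum over removing one remaining piece with nothing left below it):
  1 left: {4}→1
  2 left: {2,4}→1  {3,4}→1
  3 left: {0,3,4}→1  {1,2,4}→1  {2,3,4}→2
  placing 0:s first → 3 extensions
  placing 1:q first → 3 extensions
total linear extensions = 6

6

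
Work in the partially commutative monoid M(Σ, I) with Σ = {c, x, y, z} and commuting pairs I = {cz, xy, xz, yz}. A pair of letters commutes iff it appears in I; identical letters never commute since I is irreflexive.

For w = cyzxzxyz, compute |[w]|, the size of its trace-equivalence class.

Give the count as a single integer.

336

drop 0:c onto floor
drop 1:y onto {0:c}
drop 2:z onto floor
drop 3:x onto {0:c}
drop 4:z onto {2:z}
drop 5:x onto {3:x}
drop 6:y onto {1:y}
drop 7:z onto {4:z}
ground layer = {0:c, 2:z}
drop-orders for the pieces not yet dropped (sum over which currently-grounded one goes next):
  1 to go: {5} 1  {6} 1  {7} 1
  2 to go: {1,6} 1  {3,5} 1  {4,7} 1  {5,6} 2  {5,7} 2  {6,7} 2
  3 to go: {1,5,6} 3  {1,6,7} 3  {2,4,7} 1  {3,5,6} 3  {3,5,7} 3  {4,5,7} 3  {4,6,7} 3  {5,6,7} 6
  4 to go: {1,3,5,6} 6  {1,4,6,7} 6  {1,5,6,7} 12  {2,4,5,7} 4  {2,4,6,7} 4  {3,4,5,7} 6  {3,5,6,7} 12  {4,5,6,7} 12
  5 to go: {0,1,3,5,6} 6  {1,2,4,6,7} 10  {1,3,5,6,7} 30  {1,4,5,6,7} 30  {2,3,4,5,7} 10  {2,4,5,6,7} 20  {3,4,5,6,7} 30
  6 to go: {0,1,3,5,6,7} 36  {1,2,4,5,6,7} 60  {1,3,4,5,6,7} 90  {2,3,4,5,6,7} 60
  if 0:c drops first: 210 orders
  if 2:z drops first: 126 orders
heap linearizations: 336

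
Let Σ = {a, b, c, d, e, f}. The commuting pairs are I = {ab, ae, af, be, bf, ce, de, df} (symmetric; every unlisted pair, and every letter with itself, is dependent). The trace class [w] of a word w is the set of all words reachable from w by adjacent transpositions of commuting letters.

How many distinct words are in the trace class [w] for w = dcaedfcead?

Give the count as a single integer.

piece 0:d — minimal
piece 1:c rests on {0:d}
piece 2:a rests on {1:c}
piece 3:e — minimal
piece 4:d rests on {2:a}
piece 5:f rests on {1:c, 3:e}
piece 6:c rests on {4:d, 5:f}
piece 7:e rests on {5:f}
piece 8:a rests on {6:c}
piece 9:d rests on {8:a}
minimal pieces: {0:d, 3:e}
ways to finish when only these pieces remain (= sum over removing one remaining piece with nothing left below it):
  1 left: {7}→1  {9}→1
  2 left: {7,9}→2  {8,9}→1
  3 left: {6,8,9}→1  {7,8,9}→3
  4 left: {4,6,8,9}→1  {6,7,8,9}→4
  5 left: {2,4,6,8,9}→1  {4,6,7,8,9}→5  {5,6,7,8,9}→4
  6 left: {2,4,6,7,8,9}→6  {3,5,6,7,8,9}→4  {4,5,6,7,8,9}→9
  7 left: {2,4,5,6,7,8,9}→15  {3,4,5,6,7,8,9}→13
  8 left: {1,2,4,5,6,7,8,9}→15  {2,3,4,5,6,7,8,9}→28
  placing 0:d first → 43 extensions
  placing 3:e first → 15 extensions
total linear extensions = 58

58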